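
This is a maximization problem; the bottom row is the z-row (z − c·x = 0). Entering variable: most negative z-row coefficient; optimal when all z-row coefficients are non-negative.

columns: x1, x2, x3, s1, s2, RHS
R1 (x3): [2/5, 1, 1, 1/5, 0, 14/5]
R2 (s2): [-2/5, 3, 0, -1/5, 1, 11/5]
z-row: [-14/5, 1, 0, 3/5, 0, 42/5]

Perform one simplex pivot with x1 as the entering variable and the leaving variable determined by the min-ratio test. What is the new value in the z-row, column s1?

Ratio test on column x1 — row 1: (14/5)/(2/5) = 7; row 2: entry -2/5 ≤ 0. Minimum is 7 at row 1 (x3 leaves); pivot element 2/5.
Divide row 1 by 2/5; eliminate column x1 from the other rows.
z-row update in column s1: 3/5 − (-14/5)·(1/2) = 2.

2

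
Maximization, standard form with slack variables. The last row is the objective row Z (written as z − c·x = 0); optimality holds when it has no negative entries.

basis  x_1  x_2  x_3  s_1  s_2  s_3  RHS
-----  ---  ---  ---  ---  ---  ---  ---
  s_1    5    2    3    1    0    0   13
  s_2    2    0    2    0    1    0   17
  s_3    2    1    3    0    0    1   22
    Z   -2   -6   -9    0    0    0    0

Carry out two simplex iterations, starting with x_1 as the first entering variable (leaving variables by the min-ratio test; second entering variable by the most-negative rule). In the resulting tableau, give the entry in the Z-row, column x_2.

0

Ratio test on column x_1 — row 1: 13/5 = 13/5; row 2: 17/2 = 17/2; row 3: 22/2 = 11. Minimum is 13/5 at row 1 (s_1 leaves); pivot element 5.
Divide row 1 by 5; eliminate column x_1 from the other rows.
Second iteration: most negative Z-row entry is -39/5 in column x_3, so x_3 enters.
Ratio test on column x_3 — row 1: (13/5)/(3/5) = 13/3; row 2: (59/5)/(4/5) = 59/4; row 3: (84/5)/(9/5) = 28/3. Minimum is 13/3 at row 1 (x_1 leaves); pivot element 3/5.
Divide row 1 by 3/5; eliminate column x_3 from the other rows.
After both pivots, the entry at the Z-row, column x_2 is 0.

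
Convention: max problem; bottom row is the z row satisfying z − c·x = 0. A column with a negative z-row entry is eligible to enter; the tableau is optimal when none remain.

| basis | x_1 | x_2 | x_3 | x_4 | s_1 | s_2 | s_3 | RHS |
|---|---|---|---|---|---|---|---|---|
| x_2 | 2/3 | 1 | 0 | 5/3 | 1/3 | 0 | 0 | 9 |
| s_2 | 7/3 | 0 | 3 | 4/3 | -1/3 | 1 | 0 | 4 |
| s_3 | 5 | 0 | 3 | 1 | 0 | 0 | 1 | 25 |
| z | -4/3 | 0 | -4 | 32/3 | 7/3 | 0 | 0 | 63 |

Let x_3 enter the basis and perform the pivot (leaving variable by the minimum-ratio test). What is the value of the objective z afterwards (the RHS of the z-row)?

205/3

Ratio test on column x_3 — row 1: entry 0 ≤ 0; row 2: 4/3 = 4/3; row 3: 25/3 = 25/3. Minimum is 4/3 at row 2 (s_2 leaves); pivot element 3.
Pivot on row 2; the z-row RHS becomes 63 − (-4)·(4/3) = 205/3.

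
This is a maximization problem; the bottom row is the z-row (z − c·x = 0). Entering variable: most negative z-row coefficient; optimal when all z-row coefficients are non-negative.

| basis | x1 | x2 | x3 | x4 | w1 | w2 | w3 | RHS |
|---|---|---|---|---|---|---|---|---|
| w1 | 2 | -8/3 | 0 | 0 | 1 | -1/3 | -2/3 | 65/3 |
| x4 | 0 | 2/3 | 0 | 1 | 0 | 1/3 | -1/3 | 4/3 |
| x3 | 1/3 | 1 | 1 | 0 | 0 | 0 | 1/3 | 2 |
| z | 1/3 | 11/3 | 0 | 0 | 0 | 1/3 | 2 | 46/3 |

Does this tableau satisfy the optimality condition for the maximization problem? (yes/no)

Every z-row coefficient is ≥ 0, so the tableau is optimal.

yes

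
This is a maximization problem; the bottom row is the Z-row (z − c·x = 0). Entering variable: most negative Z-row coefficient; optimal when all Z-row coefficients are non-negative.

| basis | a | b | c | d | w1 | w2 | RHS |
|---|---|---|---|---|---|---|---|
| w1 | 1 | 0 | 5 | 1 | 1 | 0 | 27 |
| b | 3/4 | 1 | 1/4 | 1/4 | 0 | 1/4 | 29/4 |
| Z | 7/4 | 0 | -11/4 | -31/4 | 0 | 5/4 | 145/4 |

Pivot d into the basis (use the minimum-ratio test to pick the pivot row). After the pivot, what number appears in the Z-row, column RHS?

491/2

Ratio test on column d — row 1: 27/1 = 27; row 2: (29/4)/(1/4) = 29. Minimum is 27 at row 1 (w1 leaves); pivot element 1.
Divide row 1 by 1; eliminate column d from the other rows.
Z-row update in column RHS: 145/4 − (-31/4)·27 = 491/2.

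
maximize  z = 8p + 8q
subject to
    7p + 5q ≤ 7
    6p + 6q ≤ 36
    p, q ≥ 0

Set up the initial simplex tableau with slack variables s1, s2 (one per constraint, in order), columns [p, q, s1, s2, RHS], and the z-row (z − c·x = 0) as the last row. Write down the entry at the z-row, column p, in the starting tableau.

The z-row carries the negated objective coefficients: the p entry is -8.

-8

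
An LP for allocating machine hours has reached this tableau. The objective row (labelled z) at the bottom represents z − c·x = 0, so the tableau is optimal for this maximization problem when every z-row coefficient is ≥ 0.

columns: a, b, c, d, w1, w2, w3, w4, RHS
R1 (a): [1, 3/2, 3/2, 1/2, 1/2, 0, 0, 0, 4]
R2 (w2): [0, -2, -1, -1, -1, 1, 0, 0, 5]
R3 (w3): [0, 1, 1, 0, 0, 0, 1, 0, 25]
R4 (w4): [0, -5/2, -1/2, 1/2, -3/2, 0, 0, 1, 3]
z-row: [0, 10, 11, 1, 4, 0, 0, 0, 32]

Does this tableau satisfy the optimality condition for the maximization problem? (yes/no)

yes

Every z-row coefficient is ≥ 0, so the tableau is optimal.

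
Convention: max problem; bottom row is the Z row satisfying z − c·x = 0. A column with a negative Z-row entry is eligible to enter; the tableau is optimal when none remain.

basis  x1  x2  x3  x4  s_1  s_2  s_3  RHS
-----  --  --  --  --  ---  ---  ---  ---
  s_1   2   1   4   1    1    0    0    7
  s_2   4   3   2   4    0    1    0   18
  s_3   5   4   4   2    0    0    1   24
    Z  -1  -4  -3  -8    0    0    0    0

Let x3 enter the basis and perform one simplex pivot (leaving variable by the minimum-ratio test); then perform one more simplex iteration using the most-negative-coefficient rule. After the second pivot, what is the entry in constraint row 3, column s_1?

-6/7

Ratio test on column x3 — row 1: 7/4 = 7/4; row 2: 18/2 = 9; row 3: 24/4 = 6. Minimum is 7/4 at row 1 (s_1 leaves); pivot element 4.
Divide row 1 by 4; eliminate column x3 from the other rows.
Second iteration: most negative Z-row entry is -29/4 in column x4, so x4 enters.
Ratio test on column x4 — row 1: (7/4)/(1/4) = 7; row 2: (29/2)/(7/2) = 29/7; row 3: 17/1 = 17. Minimum is 29/7 at row 2 (s_2 leaves); pivot element 7/2.
Divide row 2 by 7/2; eliminate column x4 from the other rows.
After both pivots, the entry at constraint row 3, column s_1 is -6/7.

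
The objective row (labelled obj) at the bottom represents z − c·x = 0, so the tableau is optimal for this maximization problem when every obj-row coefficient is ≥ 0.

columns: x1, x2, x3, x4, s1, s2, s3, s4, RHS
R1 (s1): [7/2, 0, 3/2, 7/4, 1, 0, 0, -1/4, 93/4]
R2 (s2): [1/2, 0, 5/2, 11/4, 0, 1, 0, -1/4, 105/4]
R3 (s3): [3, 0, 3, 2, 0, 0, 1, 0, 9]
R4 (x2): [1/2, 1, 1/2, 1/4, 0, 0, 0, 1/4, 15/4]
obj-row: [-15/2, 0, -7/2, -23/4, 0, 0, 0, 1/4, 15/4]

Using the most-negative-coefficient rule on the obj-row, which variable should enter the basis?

Negative obj-row entries: x1: -15/2, x3: -7/2, x4: -23/4.
The most negative is -15/2 in column x1, so x1 enters.

x1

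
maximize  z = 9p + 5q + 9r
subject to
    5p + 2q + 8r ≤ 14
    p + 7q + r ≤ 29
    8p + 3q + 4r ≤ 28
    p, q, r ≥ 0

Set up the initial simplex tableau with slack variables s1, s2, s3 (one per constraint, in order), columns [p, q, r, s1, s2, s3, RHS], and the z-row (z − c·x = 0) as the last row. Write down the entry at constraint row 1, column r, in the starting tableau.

Constraint 1 has coefficient 8 on r.

8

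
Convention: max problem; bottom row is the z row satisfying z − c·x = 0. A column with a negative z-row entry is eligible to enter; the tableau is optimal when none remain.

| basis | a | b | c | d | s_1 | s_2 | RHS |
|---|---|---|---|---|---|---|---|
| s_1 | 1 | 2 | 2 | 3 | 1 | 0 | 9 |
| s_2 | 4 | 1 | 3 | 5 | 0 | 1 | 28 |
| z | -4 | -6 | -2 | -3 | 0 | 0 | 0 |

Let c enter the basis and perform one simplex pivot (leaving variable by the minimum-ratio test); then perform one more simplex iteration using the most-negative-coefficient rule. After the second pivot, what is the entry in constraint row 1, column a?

Ratio test on column c — row 1: 9/2 = 9/2; row 2: 28/3 = 28/3. Minimum is 9/2 at row 1 (s_1 leaves); pivot element 2.
Divide row 1 by 2; eliminate column c from the other rows.
Second iteration: most negative z-row entry is -4 in column b, so b enters.
Ratio test on column b — row 1: (9/2)/1 = 9/2; row 2: entry -2 ≤ 0. Minimum is 9/2 at row 1 (c leaves); pivot element 1.
Divide row 1 by 1; eliminate column b from the other rows.
After both pivots, the entry at constraint row 1, column a is 1/2.

1/2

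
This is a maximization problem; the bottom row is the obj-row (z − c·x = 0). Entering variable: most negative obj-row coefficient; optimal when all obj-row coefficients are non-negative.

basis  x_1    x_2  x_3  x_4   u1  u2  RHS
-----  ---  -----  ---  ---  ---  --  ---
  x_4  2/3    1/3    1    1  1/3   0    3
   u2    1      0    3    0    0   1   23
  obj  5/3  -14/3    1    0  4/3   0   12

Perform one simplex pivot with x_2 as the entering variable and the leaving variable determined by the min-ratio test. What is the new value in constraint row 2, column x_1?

1

Ratio test on column x_2 — row 1: 3/(1/3) = 9; row 2: entry 0 ≤ 0. Minimum is 9 at row 1 (x_4 leaves); pivot element 1/3.
Divide row 1 by 1/3; eliminate column x_2 from the other rows.
Row 2 update in column x_1: 1 − 0·2 = 1.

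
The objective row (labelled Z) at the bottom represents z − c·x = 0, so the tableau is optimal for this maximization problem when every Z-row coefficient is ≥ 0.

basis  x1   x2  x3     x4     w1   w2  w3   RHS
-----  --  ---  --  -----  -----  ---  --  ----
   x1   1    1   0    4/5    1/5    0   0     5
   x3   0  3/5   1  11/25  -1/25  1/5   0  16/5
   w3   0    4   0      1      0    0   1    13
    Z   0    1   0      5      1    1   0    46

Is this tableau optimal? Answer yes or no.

yes

Every Z-row coefficient is ≥ 0, so the tableau is optimal.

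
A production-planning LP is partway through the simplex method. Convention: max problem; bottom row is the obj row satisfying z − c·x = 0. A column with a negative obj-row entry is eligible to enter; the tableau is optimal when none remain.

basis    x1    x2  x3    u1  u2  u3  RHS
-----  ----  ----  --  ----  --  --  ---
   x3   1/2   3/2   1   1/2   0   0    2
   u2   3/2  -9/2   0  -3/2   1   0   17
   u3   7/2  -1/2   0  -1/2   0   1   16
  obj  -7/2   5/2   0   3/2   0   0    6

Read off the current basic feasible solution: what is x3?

2

x3 is basic (row 1); its value is the RHS of that row, 2.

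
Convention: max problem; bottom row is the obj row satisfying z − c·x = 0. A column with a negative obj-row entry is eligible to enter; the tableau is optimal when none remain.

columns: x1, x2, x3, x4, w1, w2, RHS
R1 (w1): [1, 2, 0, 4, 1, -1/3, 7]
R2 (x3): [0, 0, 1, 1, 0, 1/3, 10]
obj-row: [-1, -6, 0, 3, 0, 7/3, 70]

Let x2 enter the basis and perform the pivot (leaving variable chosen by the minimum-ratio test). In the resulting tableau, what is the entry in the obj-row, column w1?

3

Ratio test on column x2 — row 1: 7/2 = 7/2; row 2: entry 0 ≤ 0. Minimum is 7/2 at row 1 (w1 leaves); pivot element 2.
Divide row 1 by 2; eliminate column x2 from the other rows.
obj-row update in column w1: 0 − (-6)·(1/2) = 3.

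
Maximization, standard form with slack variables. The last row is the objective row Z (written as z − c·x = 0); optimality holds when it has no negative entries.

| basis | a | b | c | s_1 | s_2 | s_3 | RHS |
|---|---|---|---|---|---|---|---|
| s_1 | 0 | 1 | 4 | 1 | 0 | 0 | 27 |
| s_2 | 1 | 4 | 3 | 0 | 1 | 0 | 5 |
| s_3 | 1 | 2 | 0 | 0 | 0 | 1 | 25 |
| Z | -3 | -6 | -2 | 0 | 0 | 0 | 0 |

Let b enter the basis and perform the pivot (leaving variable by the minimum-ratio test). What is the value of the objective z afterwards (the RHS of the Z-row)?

Ratio test on column b — row 1: 27/1 = 27; row 2: 5/4 = 5/4; row 3: 25/2 = 25/2. Minimum is 5/4 at row 2 (s_2 leaves); pivot element 4.
Pivot on row 2; the Z-row RHS becomes 0 − (-6)·(5/4) = 15/2.

15/2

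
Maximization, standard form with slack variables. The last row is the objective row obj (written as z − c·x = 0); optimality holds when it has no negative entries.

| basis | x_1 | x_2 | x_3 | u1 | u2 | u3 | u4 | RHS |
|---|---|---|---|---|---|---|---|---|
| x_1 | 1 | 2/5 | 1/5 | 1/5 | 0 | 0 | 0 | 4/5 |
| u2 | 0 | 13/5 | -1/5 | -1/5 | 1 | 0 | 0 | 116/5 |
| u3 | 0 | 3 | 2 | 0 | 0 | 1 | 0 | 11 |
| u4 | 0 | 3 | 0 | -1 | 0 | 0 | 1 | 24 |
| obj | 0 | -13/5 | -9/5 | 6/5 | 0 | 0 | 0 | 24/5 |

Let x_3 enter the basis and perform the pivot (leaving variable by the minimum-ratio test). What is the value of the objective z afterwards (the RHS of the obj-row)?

Ratio test on column x_3 — row 1: (4/5)/(1/5) = 4; row 2: entry -1/5 ≤ 0; row 3: 11/2 = 11/2; row 4: entry 0 ≤ 0. Minimum is 4 at row 1 (x_1 leaves); pivot element 1/5.
Pivot on row 1; the obj-row RHS becomes 24/5 − (-9/5)·4 = 12.

12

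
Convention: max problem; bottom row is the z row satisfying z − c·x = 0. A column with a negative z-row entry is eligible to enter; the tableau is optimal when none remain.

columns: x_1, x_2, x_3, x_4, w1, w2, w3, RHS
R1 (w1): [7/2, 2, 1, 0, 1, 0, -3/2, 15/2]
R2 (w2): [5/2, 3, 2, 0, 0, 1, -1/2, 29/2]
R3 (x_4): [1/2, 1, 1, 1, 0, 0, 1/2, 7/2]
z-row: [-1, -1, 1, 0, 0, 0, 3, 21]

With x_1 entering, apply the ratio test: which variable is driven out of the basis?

Column x_1 entries and ratios — w1: (15/2)/(7/2) = 15/7; w2: (29/2)/(5/2) = 29/5; x_4: (7/2)/(1/2) = 7.
Smallest ratio is 15/7 in the row of w1, so w1 leaves.

w1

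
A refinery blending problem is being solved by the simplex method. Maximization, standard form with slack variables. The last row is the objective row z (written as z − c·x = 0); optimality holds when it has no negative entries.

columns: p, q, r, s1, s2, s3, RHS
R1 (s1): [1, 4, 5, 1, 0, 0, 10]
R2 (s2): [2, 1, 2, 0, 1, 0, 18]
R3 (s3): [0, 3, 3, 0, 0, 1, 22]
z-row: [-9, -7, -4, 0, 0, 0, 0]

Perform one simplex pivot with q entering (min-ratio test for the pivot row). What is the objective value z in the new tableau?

35/2

Ratio test on column q — row 1: 10/4 = 5/2; row 2: 18/1 = 18; row 3: 22/3 = 22/3. Minimum is 5/2 at row 1 (s1 leaves); pivot element 4.
Pivot on row 1; the z-row RHS becomes 0 − (-7)·(5/2) = 35/2.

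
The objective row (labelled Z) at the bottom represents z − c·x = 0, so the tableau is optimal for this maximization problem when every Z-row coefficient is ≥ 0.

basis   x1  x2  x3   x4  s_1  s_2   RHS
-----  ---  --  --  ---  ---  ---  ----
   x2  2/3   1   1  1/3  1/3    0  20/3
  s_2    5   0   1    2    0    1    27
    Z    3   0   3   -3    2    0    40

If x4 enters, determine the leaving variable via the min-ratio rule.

s_2

Column x4 entries and ratios — x2: (20/3)/(1/3) = 20; s_2: 27/2 = 27/2.
Smallest ratio is 27/2 in the row of s_2, so s_2 leaves.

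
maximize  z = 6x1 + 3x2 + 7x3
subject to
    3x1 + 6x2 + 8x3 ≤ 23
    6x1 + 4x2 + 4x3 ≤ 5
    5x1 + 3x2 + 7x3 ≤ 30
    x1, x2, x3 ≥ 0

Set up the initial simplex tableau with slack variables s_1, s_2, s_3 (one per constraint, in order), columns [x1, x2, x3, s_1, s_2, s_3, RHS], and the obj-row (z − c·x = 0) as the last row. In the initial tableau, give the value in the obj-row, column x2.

-3

The obj-row carries the negated objective coefficients: the x2 entry is -3.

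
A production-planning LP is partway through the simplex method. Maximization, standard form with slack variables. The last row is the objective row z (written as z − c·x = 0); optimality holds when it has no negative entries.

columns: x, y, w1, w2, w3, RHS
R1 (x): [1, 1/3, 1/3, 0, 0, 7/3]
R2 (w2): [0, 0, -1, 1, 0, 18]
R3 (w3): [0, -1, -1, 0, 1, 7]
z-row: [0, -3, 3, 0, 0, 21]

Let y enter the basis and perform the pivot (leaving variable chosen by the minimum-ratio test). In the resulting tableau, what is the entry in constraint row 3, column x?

Ratio test on column y — row 1: (7/3)/(1/3) = 7; row 2: entry 0 ≤ 0; row 3: entry -1 ≤ 0. Minimum is 7 at row 1 (x leaves); pivot element 1/3.
Divide row 1 by 1/3; eliminate column y from the other rows.
Row 3 update in column x: 0 − (-1)·3 = 3.

3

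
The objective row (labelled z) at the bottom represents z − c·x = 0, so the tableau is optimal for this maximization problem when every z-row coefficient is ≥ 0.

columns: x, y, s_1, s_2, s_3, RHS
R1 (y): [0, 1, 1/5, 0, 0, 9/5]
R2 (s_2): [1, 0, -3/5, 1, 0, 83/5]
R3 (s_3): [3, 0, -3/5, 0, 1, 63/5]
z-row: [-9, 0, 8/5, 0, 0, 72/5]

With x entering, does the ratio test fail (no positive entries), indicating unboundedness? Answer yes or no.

no

Column x has positive entries in row(s) 2, 3, so the ratio test bounds it — not unbounded.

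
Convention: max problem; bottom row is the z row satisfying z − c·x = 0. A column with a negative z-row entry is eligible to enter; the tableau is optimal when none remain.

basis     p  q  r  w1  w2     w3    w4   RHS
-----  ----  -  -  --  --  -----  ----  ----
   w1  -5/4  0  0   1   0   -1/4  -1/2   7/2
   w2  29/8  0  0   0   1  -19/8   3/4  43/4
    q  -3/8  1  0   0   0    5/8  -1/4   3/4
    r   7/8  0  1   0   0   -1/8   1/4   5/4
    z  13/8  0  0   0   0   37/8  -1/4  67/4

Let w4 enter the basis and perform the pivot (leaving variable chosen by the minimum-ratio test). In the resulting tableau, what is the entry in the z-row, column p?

5/2

Ratio test on column w4 — row 1: entry -1/2 ≤ 0; row 2: (43/4)/(3/4) = 43/3; row 3: entry -1/4 ≤ 0; row 4: (5/4)/(1/4) = 5. Minimum is 5 at row 4 (r leaves); pivot element 1/4.
Divide row 4 by 1/4; eliminate column w4 from the other rows.
z-row update in column p: 13/8 − (-1/4)·(7/2) = 5/2.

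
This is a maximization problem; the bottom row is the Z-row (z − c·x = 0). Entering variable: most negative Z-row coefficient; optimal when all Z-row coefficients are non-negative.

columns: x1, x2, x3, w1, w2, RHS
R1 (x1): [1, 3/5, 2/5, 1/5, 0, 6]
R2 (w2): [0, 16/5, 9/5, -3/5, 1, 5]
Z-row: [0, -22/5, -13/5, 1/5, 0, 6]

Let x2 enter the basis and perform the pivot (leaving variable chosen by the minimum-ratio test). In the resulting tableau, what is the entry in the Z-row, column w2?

11/8

Ratio test on column x2 — row 1: 6/(3/5) = 10; row 2: 5/(16/5) = 25/16. Minimum is 25/16 at row 2 (w2 leaves); pivot element 16/5.
Divide row 2 by 16/5; eliminate column x2 from the other rows.
Z-row update in column w2: 0 − (-22/5)·(5/16) = 11/8.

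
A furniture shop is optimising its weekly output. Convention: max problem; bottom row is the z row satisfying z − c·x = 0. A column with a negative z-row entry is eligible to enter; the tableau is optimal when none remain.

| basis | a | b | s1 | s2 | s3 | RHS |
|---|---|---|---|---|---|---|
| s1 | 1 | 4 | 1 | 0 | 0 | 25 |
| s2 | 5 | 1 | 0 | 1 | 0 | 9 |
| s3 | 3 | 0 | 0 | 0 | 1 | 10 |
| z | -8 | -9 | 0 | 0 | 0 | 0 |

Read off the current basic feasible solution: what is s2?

s2 is basic (row 2); its value is the RHS of that row, 9.

9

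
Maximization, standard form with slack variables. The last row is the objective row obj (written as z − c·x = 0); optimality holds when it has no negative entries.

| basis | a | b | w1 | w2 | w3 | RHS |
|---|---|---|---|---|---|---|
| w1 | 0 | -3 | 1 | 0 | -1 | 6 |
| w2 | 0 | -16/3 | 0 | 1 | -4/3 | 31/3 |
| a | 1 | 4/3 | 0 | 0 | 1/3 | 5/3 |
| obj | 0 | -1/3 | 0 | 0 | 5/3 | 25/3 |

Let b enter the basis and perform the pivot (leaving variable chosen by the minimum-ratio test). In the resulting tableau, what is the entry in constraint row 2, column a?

Ratio test on column b — row 1: entry -3 ≤ 0; row 2: entry -16/3 ≤ 0; row 3: (5/3)/(4/3) = 5/4. Minimum is 5/4 at row 3 (a leaves); pivot element 4/3.
Divide row 3 by 4/3; eliminate column b from the other rows.
Row 2 update in column a: 0 − (-16/3)·(3/4) = 4.

4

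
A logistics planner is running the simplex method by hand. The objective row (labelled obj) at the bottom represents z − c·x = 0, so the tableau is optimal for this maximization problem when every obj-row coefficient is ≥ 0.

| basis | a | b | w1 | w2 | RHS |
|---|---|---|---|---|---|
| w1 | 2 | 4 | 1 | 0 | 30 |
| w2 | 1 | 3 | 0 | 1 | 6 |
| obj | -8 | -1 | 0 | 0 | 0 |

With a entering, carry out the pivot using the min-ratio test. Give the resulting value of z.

Ratio test on column a — row 1: 30/2 = 15; row 2: 6/1 = 6. Minimum is 6 at row 2 (w2 leaves); pivot element 1.
Pivot on row 2; the obj-row RHS becomes 0 − (-8)·6 = 48.

48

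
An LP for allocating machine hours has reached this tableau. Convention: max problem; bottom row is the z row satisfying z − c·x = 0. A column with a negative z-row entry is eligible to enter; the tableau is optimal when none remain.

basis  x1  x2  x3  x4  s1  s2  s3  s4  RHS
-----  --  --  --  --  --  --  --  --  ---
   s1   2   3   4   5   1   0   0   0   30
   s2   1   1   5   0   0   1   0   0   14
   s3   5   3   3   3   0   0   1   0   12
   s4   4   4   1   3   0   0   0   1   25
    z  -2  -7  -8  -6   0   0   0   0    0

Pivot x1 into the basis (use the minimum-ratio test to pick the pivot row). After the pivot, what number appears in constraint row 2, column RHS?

Ratio test on column x1 — row 1: 30/2 = 15; row 2: 14/1 = 14; row 3: 12/5 = 12/5; row 4: 25/4 = 25/4. Minimum is 12/5 at row 3 (s3 leaves); pivot element 5.
Divide row 3 by 5; eliminate column x1 from the other rows.
Row 2 update in column RHS: 14 − 1·(12/5) = 58/5.

58/5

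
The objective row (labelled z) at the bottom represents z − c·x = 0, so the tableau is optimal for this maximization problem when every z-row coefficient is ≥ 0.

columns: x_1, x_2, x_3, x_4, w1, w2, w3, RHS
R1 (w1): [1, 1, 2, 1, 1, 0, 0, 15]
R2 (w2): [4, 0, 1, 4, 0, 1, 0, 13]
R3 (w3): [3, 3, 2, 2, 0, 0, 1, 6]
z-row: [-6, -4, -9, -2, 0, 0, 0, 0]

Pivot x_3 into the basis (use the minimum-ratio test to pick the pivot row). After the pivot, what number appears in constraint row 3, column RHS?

Ratio test on column x_3 — row 1: 15/2 = 15/2; row 2: 13/1 = 13; row 3: 6/2 = 3. Minimum is 3 at row 3 (w3 leaves); pivot element 2.
Divide row 3 by 2; eliminate column x_3 from the other rows.
In the new row 3, the RHS entry is the old entry divided by the pivot: 6/2 = 3.

3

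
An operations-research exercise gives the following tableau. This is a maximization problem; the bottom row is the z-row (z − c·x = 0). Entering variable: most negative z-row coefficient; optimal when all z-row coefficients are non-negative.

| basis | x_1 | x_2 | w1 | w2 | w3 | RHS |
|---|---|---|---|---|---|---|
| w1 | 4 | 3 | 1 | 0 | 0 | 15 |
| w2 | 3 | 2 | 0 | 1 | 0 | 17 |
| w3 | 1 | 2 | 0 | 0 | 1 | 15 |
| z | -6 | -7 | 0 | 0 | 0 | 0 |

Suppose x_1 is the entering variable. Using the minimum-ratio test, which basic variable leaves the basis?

Column x_1 entries and ratios — w1: 15/4 = 15/4; w2: 17/3 = 17/3; w3: 15/1 = 15.
Smallest ratio is 15/4 in the row of w1, so w1 leaves.

w1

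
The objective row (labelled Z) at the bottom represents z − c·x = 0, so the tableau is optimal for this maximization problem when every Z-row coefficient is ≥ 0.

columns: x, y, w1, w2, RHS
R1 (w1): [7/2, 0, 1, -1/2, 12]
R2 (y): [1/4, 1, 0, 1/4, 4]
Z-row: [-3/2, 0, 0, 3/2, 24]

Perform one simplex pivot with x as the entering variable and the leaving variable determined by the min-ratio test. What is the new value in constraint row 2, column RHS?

Ratio test on column x — row 1: 12/(7/2) = 24/7; row 2: 4/(1/4) = 16. Minimum is 24/7 at row 1 (w1 leaves); pivot element 7/2.
Divide row 1 by 7/2; eliminate column x from the other rows.
Row 2 update in column RHS: 4 − (1/4)·(24/7) = 22/7.

22/7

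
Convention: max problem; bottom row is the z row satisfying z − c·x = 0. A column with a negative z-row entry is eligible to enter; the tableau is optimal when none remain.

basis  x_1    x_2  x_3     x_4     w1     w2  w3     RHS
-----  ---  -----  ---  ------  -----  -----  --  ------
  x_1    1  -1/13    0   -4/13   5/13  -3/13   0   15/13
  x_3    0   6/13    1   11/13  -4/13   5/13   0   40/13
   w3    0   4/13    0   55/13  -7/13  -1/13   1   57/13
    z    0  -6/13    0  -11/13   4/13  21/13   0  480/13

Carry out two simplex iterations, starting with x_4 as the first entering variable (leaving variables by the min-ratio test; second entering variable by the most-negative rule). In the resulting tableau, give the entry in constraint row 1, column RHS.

39/22

Ratio test on column x_4 — row 1: entry -4/13 ≤ 0; row 2: (40/13)/(11/13) = 40/11; row 3: (57/13)/(55/13) = 57/55. Minimum is 57/55 at row 3 (w3 leaves); pivot element 55/13.
Divide row 3 by 55/13; eliminate column x_4 from the other rows.
Second iteration: most negative z-row entry is -2/5 in column x_2, so x_2 enters.
Ratio test on column x_2 — row 1: entry -3/55 ≤ 0; row 2: (11/5)/(2/5) = 11/2; row 3: (57/55)/(4/55) = 57/4. Minimum is 11/2 at row 2 (x_3 leaves); pivot element 2/5.
Divide row 2 by 2/5; eliminate column x_2 from the other rows.
After both pivots, the entry at constraint row 1, column RHS is 39/22.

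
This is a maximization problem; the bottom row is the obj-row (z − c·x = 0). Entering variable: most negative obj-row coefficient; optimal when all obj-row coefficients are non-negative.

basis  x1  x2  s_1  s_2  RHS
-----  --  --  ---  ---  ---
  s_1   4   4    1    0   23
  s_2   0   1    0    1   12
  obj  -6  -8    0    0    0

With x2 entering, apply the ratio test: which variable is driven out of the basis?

Column x2 entries and ratios — s_1: 23/4 = 23/4; s_2: 12/1 = 12.
Smallest ratio is 23/4 in the row of s_1, so s_1 leaves.

s_1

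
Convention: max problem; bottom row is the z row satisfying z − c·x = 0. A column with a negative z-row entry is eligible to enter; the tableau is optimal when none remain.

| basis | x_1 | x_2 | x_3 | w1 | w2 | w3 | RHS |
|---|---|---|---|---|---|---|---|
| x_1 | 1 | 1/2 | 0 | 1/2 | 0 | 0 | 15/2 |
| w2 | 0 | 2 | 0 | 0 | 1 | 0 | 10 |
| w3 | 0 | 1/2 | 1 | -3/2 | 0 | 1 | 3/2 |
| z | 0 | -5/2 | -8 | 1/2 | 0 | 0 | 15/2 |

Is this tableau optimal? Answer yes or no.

no

The z-row has a negative entry -8 in column x_3, so it is not optimal.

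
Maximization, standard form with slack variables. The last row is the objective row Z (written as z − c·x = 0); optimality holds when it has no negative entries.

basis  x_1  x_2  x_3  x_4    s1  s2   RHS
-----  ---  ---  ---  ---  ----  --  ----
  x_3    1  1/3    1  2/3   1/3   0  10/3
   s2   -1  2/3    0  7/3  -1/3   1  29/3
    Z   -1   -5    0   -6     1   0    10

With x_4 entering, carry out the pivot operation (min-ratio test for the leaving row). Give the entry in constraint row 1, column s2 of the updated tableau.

Ratio test on column x_4 — row 1: (10/3)/(2/3) = 5; row 2: (29/3)/(7/3) = 29/7. Minimum is 29/7 at row 2 (s2 leaves); pivot element 7/3.
Divide row 2 by 7/3; eliminate column x_4 from the other rows.
Row 1 update in column s2: 0 − (2/3)·(3/7) = -2/7.

-2/7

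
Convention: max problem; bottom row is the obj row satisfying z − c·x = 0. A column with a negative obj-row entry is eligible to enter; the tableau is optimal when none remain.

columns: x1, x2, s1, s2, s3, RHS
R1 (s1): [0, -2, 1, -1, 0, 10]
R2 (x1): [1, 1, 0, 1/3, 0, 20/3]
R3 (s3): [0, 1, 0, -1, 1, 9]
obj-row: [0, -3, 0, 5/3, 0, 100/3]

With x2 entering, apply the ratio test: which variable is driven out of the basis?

Column x2 entries and ratios — s1: -2 ≤ 0, skip; x1: (20/3)/1 = 20/3; s3: 9/1 = 9.
Smallest ratio is 20/3 in the row of x1, so x1 leaves.

x1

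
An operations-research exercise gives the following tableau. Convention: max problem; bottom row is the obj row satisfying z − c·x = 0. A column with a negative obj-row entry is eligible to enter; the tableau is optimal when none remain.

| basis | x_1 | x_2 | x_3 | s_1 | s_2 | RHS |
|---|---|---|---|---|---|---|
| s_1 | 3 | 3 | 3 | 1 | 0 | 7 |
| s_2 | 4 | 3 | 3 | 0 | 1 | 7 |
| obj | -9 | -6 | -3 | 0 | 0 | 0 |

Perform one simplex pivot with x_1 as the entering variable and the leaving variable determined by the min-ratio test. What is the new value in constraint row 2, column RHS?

Ratio test on column x_1 — row 1: 7/3 = 7/3; row 2: 7/4 = 7/4. Minimum is 7/4 at row 2 (s_2 leaves); pivot element 4.
Divide row 2 by 4; eliminate column x_1 from the other rows.
In the new row 2, the RHS entry is the old entry divided by the pivot: 7/4 = 7/4.

7/4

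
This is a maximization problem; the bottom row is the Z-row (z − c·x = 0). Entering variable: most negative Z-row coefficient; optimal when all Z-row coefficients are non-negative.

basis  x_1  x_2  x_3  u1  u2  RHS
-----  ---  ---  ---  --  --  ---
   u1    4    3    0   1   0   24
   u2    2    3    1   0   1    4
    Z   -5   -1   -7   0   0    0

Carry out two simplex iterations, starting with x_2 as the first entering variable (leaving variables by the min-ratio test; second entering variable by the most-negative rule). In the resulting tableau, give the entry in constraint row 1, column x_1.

4

Ratio test on column x_2 — row 1: 24/3 = 8; row 2: 4/3 = 4/3. Minimum is 4/3 at row 2 (u2 leaves); pivot element 3.
Divide row 2 by 3; eliminate column x_2 from the other rows.
Second iteration: most negative Z-row entry is -20/3 in column x_3, so x_3 enters.
Ratio test on column x_3 — row 1: entry -1 ≤ 0; row 2: (4/3)/(1/3) = 4. Minimum is 4 at row 2 (x_2 leaves); pivot element 1/3.
Divide row 2 by 1/3; eliminate column x_3 from the other rows.
After both pivots, the entry at constraint row 1, column x_1 is 4.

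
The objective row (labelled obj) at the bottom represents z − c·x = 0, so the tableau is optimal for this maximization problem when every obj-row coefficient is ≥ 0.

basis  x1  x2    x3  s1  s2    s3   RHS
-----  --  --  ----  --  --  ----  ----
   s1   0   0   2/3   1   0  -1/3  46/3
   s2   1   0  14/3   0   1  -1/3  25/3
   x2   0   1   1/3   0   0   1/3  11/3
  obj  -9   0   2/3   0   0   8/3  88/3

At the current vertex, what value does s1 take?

46/3

s1 is basic (row 1); its value is the RHS of that row, 46/3.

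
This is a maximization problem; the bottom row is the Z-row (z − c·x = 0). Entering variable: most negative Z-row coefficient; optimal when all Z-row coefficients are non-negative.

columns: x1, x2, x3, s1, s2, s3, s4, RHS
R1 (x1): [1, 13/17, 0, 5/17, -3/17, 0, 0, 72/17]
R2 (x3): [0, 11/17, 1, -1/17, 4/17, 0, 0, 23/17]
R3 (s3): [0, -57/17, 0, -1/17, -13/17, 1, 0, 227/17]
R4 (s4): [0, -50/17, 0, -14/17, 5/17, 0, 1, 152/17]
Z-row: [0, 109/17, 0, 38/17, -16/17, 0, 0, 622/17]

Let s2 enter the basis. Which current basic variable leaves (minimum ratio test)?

x3

Column s2 entries and ratios — x1: -3/17 ≤ 0, skip; x3: (23/17)/(4/17) = 23/4; s3: -13/17 ≤ 0, skip; s4: (152/17)/(5/17) = 152/5.
Smallest ratio is 23/4 in the row of x3, so x3 leaves.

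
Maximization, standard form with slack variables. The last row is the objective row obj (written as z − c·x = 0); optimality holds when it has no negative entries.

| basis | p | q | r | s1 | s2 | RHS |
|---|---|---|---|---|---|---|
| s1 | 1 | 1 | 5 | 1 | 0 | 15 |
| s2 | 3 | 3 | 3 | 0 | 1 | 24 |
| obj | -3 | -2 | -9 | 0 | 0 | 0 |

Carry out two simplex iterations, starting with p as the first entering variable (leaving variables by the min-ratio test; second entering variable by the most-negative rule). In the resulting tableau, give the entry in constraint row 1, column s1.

1/4

Ratio test on column p — row 1: 15/1 = 15; row 2: 24/3 = 8. Minimum is 8 at row 2 (s2 leaves); pivot element 3.
Divide row 2 by 3; eliminate column p from the other rows.
Second iteration: most negative obj-row entry is -6 in column r, so r enters.
Ratio test on column r — row 1: 7/4 = 7/4; row 2: 8/1 = 8. Minimum is 7/4 at row 1 (s1 leaves); pivot element 4.
Divide row 1 by 4; eliminate column r from the other rows.
After both pivots, the entry at constraint row 1, column s1 is 1/4.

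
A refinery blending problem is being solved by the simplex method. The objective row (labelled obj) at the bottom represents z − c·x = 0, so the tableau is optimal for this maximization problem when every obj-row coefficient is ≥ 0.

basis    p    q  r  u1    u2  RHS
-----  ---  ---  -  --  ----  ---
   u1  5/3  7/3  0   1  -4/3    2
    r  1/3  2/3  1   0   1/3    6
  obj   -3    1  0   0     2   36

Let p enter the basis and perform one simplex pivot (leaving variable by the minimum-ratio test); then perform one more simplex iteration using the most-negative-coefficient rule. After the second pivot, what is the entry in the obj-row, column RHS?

130/3

Ratio test on column p — row 1: 2/(5/3) = 6/5; row 2: 6/(1/3) = 18. Minimum is 6/5 at row 1 (u1 leaves); pivot element 5/3.
Divide row 1 by 5/3; eliminate column p from the other rows.
Second iteration: most negative obj-row entry is -2/5 in column u2, so u2 enters.
Ratio test on column u2 — row 1: entry -4/5 ≤ 0; row 2: (28/5)/(3/5) = 28/3. Minimum is 28/3 at row 2 (r leaves); pivot element 3/5.
Divide row 2 by 3/5; eliminate column u2 from the other rows.
After both pivots, the entry at the obj-row, column RHS is 130/3.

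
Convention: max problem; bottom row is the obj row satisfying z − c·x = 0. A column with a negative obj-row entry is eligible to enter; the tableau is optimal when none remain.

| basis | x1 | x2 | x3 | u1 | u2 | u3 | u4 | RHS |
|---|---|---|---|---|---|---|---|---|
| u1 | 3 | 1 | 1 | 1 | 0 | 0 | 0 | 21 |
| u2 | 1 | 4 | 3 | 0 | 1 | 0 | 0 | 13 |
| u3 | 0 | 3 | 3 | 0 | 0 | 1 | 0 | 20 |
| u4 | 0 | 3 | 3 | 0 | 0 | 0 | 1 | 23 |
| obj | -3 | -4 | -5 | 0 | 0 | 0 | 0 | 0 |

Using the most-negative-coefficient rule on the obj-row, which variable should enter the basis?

x3

Negative obj-row entries: x1: -3, x2: -4, x3: -5.
The most negative is -5 in column x3, so x3 enters.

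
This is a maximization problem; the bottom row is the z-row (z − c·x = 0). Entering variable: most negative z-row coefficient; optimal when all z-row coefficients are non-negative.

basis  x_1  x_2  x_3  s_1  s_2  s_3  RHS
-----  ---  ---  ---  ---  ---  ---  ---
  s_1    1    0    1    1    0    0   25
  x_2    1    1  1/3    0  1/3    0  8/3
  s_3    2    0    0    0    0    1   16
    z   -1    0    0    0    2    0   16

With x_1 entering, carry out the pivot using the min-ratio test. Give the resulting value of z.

Ratio test on column x_1 — row 1: 25/1 = 25; row 2: (8/3)/1 = 8/3; row 3: 16/2 = 8. Minimum is 8/3 at row 2 (x_2 leaves); pivot element 1.
Pivot on row 2; the z-row RHS becomes 16 − (-1)·(8/3) = 56/3.

56/3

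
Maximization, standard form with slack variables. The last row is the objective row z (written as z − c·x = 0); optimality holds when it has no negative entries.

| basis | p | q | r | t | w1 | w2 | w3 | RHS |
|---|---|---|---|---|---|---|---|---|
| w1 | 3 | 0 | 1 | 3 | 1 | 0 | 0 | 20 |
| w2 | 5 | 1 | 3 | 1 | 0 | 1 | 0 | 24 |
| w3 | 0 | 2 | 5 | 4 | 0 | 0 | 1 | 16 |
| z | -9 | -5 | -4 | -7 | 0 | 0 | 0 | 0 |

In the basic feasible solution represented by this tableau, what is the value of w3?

16

w3 is basic (row 3); its value is the RHS of that row, 16.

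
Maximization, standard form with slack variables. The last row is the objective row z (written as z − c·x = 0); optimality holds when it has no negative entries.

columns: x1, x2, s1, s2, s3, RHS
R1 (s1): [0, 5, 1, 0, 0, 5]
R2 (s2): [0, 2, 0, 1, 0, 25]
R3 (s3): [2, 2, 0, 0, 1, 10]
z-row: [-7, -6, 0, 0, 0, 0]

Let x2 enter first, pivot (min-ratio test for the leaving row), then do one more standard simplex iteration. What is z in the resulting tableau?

Ratio test on column x2 — row 1: 5/5 = 1; row 2: 25/2 = 25/2; row 3: 10/2 = 5. Minimum is 1 at row 1 (s1 leaves); pivot element 5.
Pivot on row 1; the z-row RHS becomes 0 − (-6)·1 = 6.
Next entering variable (most negative z-row entry -7): x1.
Ratio test on column x1 — row 1: entry 0 ≤ 0; row 2: entry 0 ≤ 0; row 3: 8/2 = 4. Minimum is 4 at row 3 (s3 leaves); pivot element 2.
After the second pivot the z-row RHS is 6 − (-7)·4 = 34.

34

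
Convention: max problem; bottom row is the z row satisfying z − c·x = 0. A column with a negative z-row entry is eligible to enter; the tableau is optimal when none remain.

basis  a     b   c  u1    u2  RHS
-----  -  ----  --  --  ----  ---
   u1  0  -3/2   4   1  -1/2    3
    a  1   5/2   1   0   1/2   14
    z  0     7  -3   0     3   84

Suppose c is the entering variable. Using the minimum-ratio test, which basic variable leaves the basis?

Column c entries and ratios — u1: 3/4 = 3/4; a: 14/1 = 14.
Smallest ratio is 3/4 in the row of u1, so u1 leaves.

u1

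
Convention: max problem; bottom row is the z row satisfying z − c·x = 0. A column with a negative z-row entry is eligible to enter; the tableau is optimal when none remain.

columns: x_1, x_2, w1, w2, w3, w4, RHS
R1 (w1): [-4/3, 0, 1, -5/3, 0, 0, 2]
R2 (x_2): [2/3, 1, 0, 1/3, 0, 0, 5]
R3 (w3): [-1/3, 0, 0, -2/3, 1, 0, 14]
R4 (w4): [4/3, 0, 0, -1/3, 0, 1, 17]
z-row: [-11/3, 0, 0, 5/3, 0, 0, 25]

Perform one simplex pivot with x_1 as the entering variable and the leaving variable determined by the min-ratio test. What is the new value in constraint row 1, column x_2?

2

Ratio test on column x_1 — row 1: entry -4/3 ≤ 0; row 2: 5/(2/3) = 15/2; row 3: entry -1/3 ≤ 0; row 4: 17/(4/3) = 51/4. Minimum is 15/2 at row 2 (x_2 leaves); pivot element 2/3.
Divide row 2 by 2/3; eliminate column x_1 from the other rows.
Row 1 update in column x_2: 0 − (-4/3)·(3/2) = 2.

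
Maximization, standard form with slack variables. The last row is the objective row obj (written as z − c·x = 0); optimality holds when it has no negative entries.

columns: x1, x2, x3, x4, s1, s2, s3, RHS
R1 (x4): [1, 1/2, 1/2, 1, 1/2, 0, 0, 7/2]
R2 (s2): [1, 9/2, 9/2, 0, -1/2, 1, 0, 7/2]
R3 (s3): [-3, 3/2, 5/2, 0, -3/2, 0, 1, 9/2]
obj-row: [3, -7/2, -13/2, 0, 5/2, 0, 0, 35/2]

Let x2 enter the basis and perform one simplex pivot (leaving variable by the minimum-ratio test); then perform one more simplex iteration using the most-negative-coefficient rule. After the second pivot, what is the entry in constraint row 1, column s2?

Ratio test on column x2 — row 1: (7/2)/(1/2) = 7; row 2: (7/2)/(9/2) = 7/9; row 3: (9/2)/(3/2) = 3. Minimum is 7/9 at row 2 (s2 leaves); pivot element 9/2.
Divide row 2 by 9/2; eliminate column x2 from the other rows.
Second iteration: most negative obj-row entry is -3 in column x3, so x3 enters.
Ratio test on column x3 — row 1: entry 0 ≤ 0; row 2: (7/9)/1 = 7/9; row 3: (10/3)/1 = 10/3. Minimum is 7/9 at row 2 (x2 leaves); pivot element 1.
Divide row 2 by 1; eliminate column x3 from the other rows.
After both pivots, the entry at constraint row 1, column s2 is -1/9.

-1/9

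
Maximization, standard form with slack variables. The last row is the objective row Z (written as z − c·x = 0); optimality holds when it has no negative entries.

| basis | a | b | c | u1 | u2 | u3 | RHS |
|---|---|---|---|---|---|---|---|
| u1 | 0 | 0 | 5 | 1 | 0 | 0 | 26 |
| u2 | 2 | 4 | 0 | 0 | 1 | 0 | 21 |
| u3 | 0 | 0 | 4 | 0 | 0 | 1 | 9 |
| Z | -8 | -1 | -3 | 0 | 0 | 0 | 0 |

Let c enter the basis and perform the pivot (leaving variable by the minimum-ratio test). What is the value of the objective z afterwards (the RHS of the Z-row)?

Ratio test on column c — row 1: 26/5 = 26/5; row 2: entry 0 ≤ 0; row 3: 9/4 = 9/4. Minimum is 9/4 at row 3 (u3 leaves); pivot element 4.
Pivot on row 3; the Z-row RHS becomes 0 − (-3)·(9/4) = 27/4.

27/4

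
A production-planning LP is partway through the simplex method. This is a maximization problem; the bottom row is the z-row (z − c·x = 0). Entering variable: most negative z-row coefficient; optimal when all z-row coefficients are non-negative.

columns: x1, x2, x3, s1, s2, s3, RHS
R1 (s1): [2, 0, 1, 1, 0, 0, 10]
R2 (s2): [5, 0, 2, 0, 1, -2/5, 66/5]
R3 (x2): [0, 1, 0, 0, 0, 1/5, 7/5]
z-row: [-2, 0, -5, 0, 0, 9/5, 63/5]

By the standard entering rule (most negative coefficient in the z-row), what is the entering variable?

Negative z-row entries: x1: -2, x3: -5.
The most negative is -5 in column x3, so x3 enters.

x3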